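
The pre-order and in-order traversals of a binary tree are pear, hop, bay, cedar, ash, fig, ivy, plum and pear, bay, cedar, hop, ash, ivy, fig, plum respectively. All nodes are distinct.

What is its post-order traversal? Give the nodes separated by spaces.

The first element of pre-order is the root; it splits in-order into left and right subtrees.
Root pear: left subtree has 0 nodes { }, right has 7 {bay, cedar, hop, ash, ivy, fig, plum}.
  Root hop: left subtree has 2 nodes {bay, cedar}, right has 4 {ash, ivy, fig, plum}.
    Root bay: left subtree has 0 nodes { }, right has 1 {cedar}.
    Root ash: left subtree has 0 nodes { }, right has 3 {ivy, fig, plum}.
      Root fig: left subtree has 1 node {ivy}, right has 1 {plum}.

cedar bay ivy plum fig ash hop pear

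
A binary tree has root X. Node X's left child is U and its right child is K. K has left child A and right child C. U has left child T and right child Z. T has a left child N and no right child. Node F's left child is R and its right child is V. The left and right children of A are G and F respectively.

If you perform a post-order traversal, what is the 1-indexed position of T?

2

Post-order visits the left subtree, then the right subtree, then the node.
At X: go left to U.
  At U: go left to T.
    At T: go left to N.
      N is a leaf — visit N.
    At T: no right child.
    Visit T.
  At U: go right to Z.
    Z is a leaf — visit Z.
  Visit U.
At X: go right to K.
  At K: go left to A.
    At A: go left to G.
      G is a leaf — visit G.
    At A: go right to F.
      At F: go left to R.
        R is a leaf — visit R.
      At F: go right to V.
        V is a leaf — visit V.
      Visit F.
    Visit A.
  At K: go right to C.
    C is a leaf — visit C.
  Visit K.
Visit X.
Full post-order sequence: N, T, Z, U, G, R, V, F, A, C, K, X.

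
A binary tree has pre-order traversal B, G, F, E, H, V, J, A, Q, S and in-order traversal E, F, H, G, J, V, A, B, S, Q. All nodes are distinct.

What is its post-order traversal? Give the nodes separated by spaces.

E H F J A V G S Q B

The first element of pre-order is the root; it splits in-order into left and right subtrees.
Root B: left subtree has 7 nodes {E, F, H, G, J, V, A}, right has 2 {S, Q}.
  Root G: left subtree has 3 nodes {E, F, H}, right has 3 {J, V, A}.
    Root F: left subtree has 1 node {E}, right has 1 {H}.
    Root V: left subtree has 1 node {J}, right has 1 {A}.
  Root Q: left subtree has 1 node {S}, right has 0 { }.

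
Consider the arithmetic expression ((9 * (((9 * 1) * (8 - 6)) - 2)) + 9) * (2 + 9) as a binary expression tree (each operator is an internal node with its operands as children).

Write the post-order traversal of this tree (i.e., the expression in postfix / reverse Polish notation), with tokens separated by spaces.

Post-order on an expression tree gives postfix notation: for each operator, emit left operand, right operand, then the operator.

9 9 1 * 8 6 - * 2 - * 9 + 2 9 + *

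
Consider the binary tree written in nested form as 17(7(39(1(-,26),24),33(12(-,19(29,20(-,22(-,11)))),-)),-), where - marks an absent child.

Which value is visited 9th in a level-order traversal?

19

Level-order visits nodes level by level from the root, left to right within each level.
Level 0: 17
Level 1: 7
Level 2: 39, 33
Level 3: 1, 24, 12
Level 4: 26, 19
Level 5: 29, 20
Level 6: 22
Level 7: 11
Full level-order sequence: 17, 7, 39, 33, 1, 24, 12, 26, 19, 29, 20, 22, 11.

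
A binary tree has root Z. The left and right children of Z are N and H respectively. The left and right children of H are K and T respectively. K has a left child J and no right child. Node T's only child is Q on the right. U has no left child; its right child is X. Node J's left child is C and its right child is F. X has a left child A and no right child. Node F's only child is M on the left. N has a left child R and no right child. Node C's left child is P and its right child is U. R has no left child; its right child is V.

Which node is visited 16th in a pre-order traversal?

Pre-order visits the node, then its left subtree, then its right subtree.
Visit Z.
At Z: go left to N.
  Visit N.
  At N: go left to R.
    Visit R.
    At R: no left child.
    At R: go right to V.
      V is a leaf — visit V.
  At N: no right child.
At Z: go right to H.
  Visit H.
  At H: go left to K.
    Visit K.
    At K: go left to J.
      Visit J.
      At J: go left to C.
        Visit C.
        At C: go left to P.
          P is a leaf — visit P.
        At C: go right to U.
          Visit U.
          At U: no left child.
          At U: go right to X.
            Visit X.
            At X: go left to A.
              A is a leaf — visit A.
            At X: no right child.
      At J: go right to F.
        Visit F.
        At F: go left to M.
          M is a leaf — visit M.
        At F: no right child.
    At K: no right child.
  At H: go right to T.
    Visit T.
    At T: no left child.
    At T: go right to Q.
      Q is a leaf — visit Q.
Full pre-order sequence: Z, N, R, V, H, K, J, C, P, U, X, A, F, M, T, Q.

Q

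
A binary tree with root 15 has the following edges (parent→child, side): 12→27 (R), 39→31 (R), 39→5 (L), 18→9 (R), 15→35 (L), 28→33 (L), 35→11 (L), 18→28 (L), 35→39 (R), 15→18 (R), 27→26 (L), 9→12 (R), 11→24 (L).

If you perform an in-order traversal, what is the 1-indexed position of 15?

In-order visits the left subtree, then the node, then the right subtree.
At 15: go left to 35.
  At 35: go left to 11.
    At 11: go left to 24.
      24 is a leaf — visit 24.
    Visit 11.
    At 11: no right child.
  Visit 35.
  At 35: go right to 39.
    At 39: go left to 5.
      5 is a leaf — visit 5.
    Visit 39.
    At 39: go right to 31.
      31 is a leaf — visit 31.
Visit 15.
At 15: go right to 18.
  At 18: go left to 28.
    At 28: go left to 33.
      33 is a leaf — visit 33.
    Visit 28.
    At 28: no right child.
  Visit 18.
  At 18: go right to 9.
    At 9: no left child.
    Visit 9.
    At 9: go right to 12.
      At 12: no left child.
      Visit 12.
      At 12: go right to 27.
        At 27: go left to 26.
          26 is a leaf — visit 26.
        Visit 27.
        At 27: no right child.
Full in-order sequence: 24, 11, 35, 5, 39, 31, 15, 33, 28, 18, 9, 12, 26, 27.

7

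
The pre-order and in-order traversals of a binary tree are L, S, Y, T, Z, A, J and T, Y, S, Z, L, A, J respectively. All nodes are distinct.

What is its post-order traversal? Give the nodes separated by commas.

The first element of pre-order is the root; it splits in-order into left and right subtrees.
Root L: left subtree has 4 nodes {T, Y, S, Z}, right has 2 {A, J}.
  Root S: left subtree has 2 nodes {T, Y}, right has 1 {Z}.
    Root Y: left subtree has 1 node {T}, right has 0 { }.
  Root A: left subtree has 0 nodes { }, right has 1 {J}.

T, Y, Z, S, J, A, L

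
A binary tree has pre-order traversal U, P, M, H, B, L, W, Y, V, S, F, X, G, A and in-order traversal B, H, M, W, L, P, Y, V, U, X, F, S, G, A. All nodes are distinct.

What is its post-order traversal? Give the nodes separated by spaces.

B H W L M V Y P X F A G S U

The first element of pre-order is the root; it splits in-order into left and right subtrees.
Root U: left subtree has 8 nodes {B, H, M, W, L, P, Y, V}, right has 5 {X, F, S, G, A}.
  Root P: left subtree has 5 nodes {B, H, M, W, L}, right has 2 {Y, V}.
    Root M: left subtree has 2 nodes {B, H}, right has 2 {W, L}.
      Root H: left subtree has 1 node {B}, right has 0 { }.
      Root L: left subtree has 1 node {W}, right has 0 { }.
    Root Y: left subtree has 0 nodes { }, right has 1 {V}.
  Root S: left subtree has 2 nodes {X, F}, right has 2 {G, A}.
    Root F: left subtree has 1 node {X}, right has 0 { }.
    Root G: left subtree has 0 nodes { }, right has 1 {A}.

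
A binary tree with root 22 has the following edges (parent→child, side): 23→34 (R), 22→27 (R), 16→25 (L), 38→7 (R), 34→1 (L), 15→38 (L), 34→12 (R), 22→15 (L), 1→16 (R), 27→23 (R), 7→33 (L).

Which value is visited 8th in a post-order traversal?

12

Post-order visits the left subtree, then the right subtree, then the node.
At 22: go left to 15.
  At 15: go left to 38.
    At 38: no left child.
    At 38: go right to 7.
      At 7: go left to 33.
        33 is a leaf — visit 33.
      At 7: no right child.
      Visit 7.
    Visit 38.
  At 15: no right child.
  Visit 15.
At 22: go right to 27.
  At 27: no left child.
  At 27: go right to 23.
    At 23: no left child.
    At 23: go right to 34.
      At 34: go left to 1.
        At 1: no left child.
        At 1: go right to 16.
          At 16: go left to 25.
            25 is a leaf — visit 25.
          At 16: no right child.
          Visit 16.
        Visit 1.
      At 34: go right to 12.
        12 is a leaf — visit 12.
      Visit 34.
    Visit 23.
  Visit 27.
Visit 22.
Full post-order sequence: 33, 7, 38, 15, 25, 16, 1, 12, 34, 23, 27, 22.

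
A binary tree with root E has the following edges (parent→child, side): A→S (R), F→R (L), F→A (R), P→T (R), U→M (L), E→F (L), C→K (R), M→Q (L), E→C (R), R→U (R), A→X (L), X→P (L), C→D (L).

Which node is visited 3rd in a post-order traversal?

Post-order visits the left subtree, then the right subtree, then the node.
At E: go left to F.
  At F: go left to R.
    At R: no left child.
    At R: go right to U.
      At U: go left to M.
        At M: go left to Q.
          Q is a leaf — visit Q.
        At M: no right child.
        Visit M.
      At U: no right child.
      Visit U.
    Visit R.
  At F: go right to A.
    At A: go left to X.
      At X: go left to P.
        At P: no left child.
        At P: go right to T.
          T is a leaf — visit T.
        Visit P.
      At X: no right child.
      Visit X.
    At A: go right to S.
      S is a leaf — visit S.
    Visit A.
  Visit F.
At E: go right to C.
  At C: go left to D.
    D is a leaf — visit D.
  At C: go right to K.
    K is a leaf — visit K.
  Visit C.
Visit E.
Full post-order sequence: Q, M, U, R, T, P, X, S, A, F, D, K, C, E.

U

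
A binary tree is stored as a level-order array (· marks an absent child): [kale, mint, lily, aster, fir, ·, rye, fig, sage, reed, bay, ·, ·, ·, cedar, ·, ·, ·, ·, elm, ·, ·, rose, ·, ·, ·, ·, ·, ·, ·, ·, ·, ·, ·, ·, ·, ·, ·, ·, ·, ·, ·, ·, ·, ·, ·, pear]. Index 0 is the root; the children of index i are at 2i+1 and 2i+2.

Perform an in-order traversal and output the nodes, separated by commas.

fig, aster, sage, mint, elm, reed, fir, bay, rose, pear, kale, lily, rye, cedar

In-order visits the left subtree, then the node, then the right subtree.
At kale: go left to mint.
  At mint: go left to aster.
    At aster: go left to fig.
      fig is a leaf — visit fig.
    Visit aster.
    At aster: go right to sage.
      sage is a leaf — visit sage.
  Visit mint.
  At mint: go right to fir.
    At fir: go left to reed.
      At reed: go left to elm.
        elm is a leaf — visit elm.
      Visit reed.
      At reed: no right child.
    Visit fir.
    At fir: go right to bay.
      At bay: no left child.
      Visit bay.
      At bay: go right to rose.
        At rose: no left child.
        Visit rose.
        At rose: go right to pear.
          pear is a leaf — visit pear.
Visit kale.
At kale: go right to lily.
  At lily: no left child.
  Visit lily.
  At lily: go right to rye.
    At rye: no left child.
    Visit rye.
    At rye: go right to cedar.
      cedar is a leaf — visit cedar.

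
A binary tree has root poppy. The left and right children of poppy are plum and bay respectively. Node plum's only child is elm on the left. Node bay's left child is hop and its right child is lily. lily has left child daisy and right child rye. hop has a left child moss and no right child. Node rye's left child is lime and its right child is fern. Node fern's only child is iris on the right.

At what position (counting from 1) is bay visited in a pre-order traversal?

4

Pre-order visits the node, then its left subtree, then its right subtree.
Visit poppy.
At poppy: go left to plum.
  Visit plum.
  At plum: go left to elm.
    elm is a leaf — visit elm.
  At plum: no right child.
At poppy: go right to bay.
  Visit bay.
  At bay: go left to hop.
    Visit hop.
    At hop: go left to moss.
      moss is a leaf — visit moss.
    At hop: no right child.
  At bay: go right to lily.
    Visit lily.
    At lily: go left to daisy.
      daisy is a leaf — visit daisy.
    At lily: go right to rye.
      Visit rye.
      At rye: go left to lime.
        lime is a leaf — visit lime.
      At rye: go right to fern.
        Visit fern.
        At fern: no left child.
        At fern: go right to iris.
          iris is a leaf — visit iris.
Full pre-order sequence: poppy, plum, elm, bay, hop, moss, lily, daisy, rye, lime, fern, iris.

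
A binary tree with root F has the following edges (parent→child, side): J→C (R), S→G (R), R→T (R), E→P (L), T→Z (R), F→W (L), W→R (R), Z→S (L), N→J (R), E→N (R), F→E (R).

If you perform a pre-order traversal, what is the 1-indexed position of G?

Pre-order visits the node, then its left subtree, then its right subtree.
Visit F.
At F: go left to W.
  Visit W.
  At W: no left child.
  At W: go right to R.
    Visit R.
    At R: no left child.
    At R: go right to T.
      Visit T.
      At T: no left child.
      At T: go right to Z.
        Visit Z.
        At Z: go left to S.
          Visit S.
          At S: no left child.
          At S: go right to G.
            G is a leaf — visit G.
        At Z: no right child.
At F: go right to E.
  Visit E.
  At E: go left to P.
    P is a leaf — visit P.
  At E: go right to N.
    Visit N.
    At N: no left child.
    At N: go right to J.
      Visit J.
      At J: no left child.
      At J: go right to C.
        C is a leaf — visit C.
Full pre-order sequence: F, W, R, T, Z, S, G, E, P, N, J, C.

7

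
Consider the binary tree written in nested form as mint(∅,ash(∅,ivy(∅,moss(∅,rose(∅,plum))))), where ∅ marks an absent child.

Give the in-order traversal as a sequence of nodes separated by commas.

In-order visits the left subtree, then the node, then the right subtree.
At mint: no left child.
Visit mint.
At mint: go right to ash.
  At ash: no left child.
  Visit ash.
  At ash: go right to ivy.
    At ivy: no left child.
    Visit ivy.
    At ivy: go right to moss.
      At moss: no left child.
      Visit moss.
      At moss: go right to rose.
        At rose: no left child.
        Visit rose.
        At rose: go right to plum.
          plum is a leaf — visit plum.

mint, ash, ivy, moss, rose, plum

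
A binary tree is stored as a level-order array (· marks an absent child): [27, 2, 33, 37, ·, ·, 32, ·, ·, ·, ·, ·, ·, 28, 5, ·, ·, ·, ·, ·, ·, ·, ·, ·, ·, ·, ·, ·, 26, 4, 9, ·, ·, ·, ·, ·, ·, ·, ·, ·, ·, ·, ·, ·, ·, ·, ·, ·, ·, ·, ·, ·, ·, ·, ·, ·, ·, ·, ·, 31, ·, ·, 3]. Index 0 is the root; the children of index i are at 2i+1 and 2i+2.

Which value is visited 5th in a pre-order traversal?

32

Pre-order visits the node, then its left subtree, then its right subtree.
Visit 27.
At 27: go left to 2.
  Visit 2.
  At 2: go left to 37.
    37 is a leaf — visit 37.
  At 2: no right child.
At 27: go right to 33.
  Visit 33.
  At 33: no left child.
  At 33: go right to 32.
    Visit 32.
    At 32: go left to 28.
      Visit 28.
      At 28: no left child.
      At 28: go right to 26.
        26 is a leaf — visit 26.
    At 32: go right to 5.
      Visit 5.
      At 5: go left to 4.
        Visit 4.
        At 4: go left to 31.
          31 is a leaf — visit 31.
        At 4: no right child.
      At 5: go right to 9.
        Visit 9.
        At 9: no left child.
        At 9: go right to 3.
          3 is a leaf — visit 3.
Full pre-order sequence: 27, 2, 37, 33, 32, 28, 26, 5, 4, 31, 9, 3.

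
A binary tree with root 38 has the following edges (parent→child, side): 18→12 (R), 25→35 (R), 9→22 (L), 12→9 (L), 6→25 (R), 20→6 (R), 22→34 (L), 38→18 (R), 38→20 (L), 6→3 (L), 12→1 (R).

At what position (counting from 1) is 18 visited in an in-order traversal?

7

In-order visits the left subtree, then the node, then the right subtree.
At 38: go left to 20.
  At 20: no left child.
  Visit 20.
  At 20: go right to 6.
    At 6: go left to 3.
      3 is a leaf — visit 3.
    Visit 6.
    At 6: go right to 25.
      At 25: no left child.
      Visit 25.
      At 25: go right to 35.
        35 is a leaf — visit 35.
Visit 38.
At 38: go right to 18.
  At 18: no left child.
  Visit 18.
  At 18: go right to 12.
    At 12: go left to 9.
      At 9: go left to 22.
        At 22: go left to 34.
          34 is a leaf — visit 34.
        Visit 22.
        At 22: no right child.
      Visit 9.
      At 9: no right child.
    Visit 12.
    At 12: go right to 1.
      1 is a leaf — visit 1.
Full in-order sequence: 20, 3, 6, 25, 35, 38, 18, 34, 22, 9, 12, 1.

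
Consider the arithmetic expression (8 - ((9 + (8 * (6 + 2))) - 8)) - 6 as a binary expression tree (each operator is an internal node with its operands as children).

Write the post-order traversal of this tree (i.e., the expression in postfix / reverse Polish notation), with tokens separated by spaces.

Post-order on an expression tree gives postfix notation: for each operator, emit left operand, right operand, then the operator.

8 9 8 6 2 + * + 8 - - 6 -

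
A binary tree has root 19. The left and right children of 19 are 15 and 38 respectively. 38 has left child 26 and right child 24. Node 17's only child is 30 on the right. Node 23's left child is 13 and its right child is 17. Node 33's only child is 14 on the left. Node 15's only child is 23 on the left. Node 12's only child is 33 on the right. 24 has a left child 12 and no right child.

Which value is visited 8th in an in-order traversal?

38

In-order visits the left subtree, then the node, then the right subtree.
At 19: go left to 15.
  At 15: go left to 23.
    At 23: go left to 13.
      13 is a leaf — visit 13.
    Visit 23.
    At 23: go right to 17.
      At 17: no left child.
      Visit 17.
      At 17: go right to 30.
        30 is a leaf — visit 30.
  Visit 15.
  At 15: no right child.
Visit 19.
At 19: go right to 38.
  At 38: go left to 26.
    26 is a leaf — visit 26.
  Visit 38.
  At 38: go right to 24.
    At 24: go left to 12.
      At 12: no left child.
      Visit 12.
      At 12: go right to 33.
        At 33: go left to 14.
          14 is a leaf — visit 14.
        Visit 33.
        At 33: no right child.
    Visit 24.
    At 24: no right child.
Full in-order sequence: 13, 23, 17, 30, 15, 19, 26, 38, 12, 14, 33, 24.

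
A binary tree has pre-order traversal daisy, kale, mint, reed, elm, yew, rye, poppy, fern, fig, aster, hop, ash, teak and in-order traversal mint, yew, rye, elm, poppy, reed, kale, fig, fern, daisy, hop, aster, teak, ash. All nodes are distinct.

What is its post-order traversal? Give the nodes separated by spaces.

rye yew poppy elm reed mint fig fern kale hop teak ash aster daisy

The first element of pre-order is the root; it splits in-order into left and right subtrees.
Root daisy: left subtree has 9 nodes {mint, yew, rye, elm, poppy, reed, kale, fig, fern}, right has 4 {hop, aster, teak, ash}.
  Root kale: left subtree has 6 nodes {mint, yew, rye, elm, poppy, reed}, right has 2 {fig, fern}.
    Root mint: left subtree has 0 nodes { }, right has 5 {yew, rye, elm, poppy, reed}.
      Root reed: left subtree has 4 nodes {yew, rye, elm, poppy}, right has 0 { }.
        Root elm: left subtree has 2 nodes {yew, rye}, right has 1 {poppy}.
          Root yew: left subtree has 0 nodes { }, right has 1 {rye}.
    Root fern: left subtree has 1 node {fig}, right has 0 { }.
  Root aster: left subtree has 1 node {hop}, right has 2 {teak, ash}.
    Root ash: left subtree has 1 node {teak}, right has 0 { }.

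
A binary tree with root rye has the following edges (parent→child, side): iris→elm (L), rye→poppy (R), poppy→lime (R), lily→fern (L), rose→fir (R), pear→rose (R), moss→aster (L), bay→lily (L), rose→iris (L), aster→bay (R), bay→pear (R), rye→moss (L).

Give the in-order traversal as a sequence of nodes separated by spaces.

aster fern lily bay pear elm iris rose fir moss rye poppy lime

In-order visits the left subtree, then the node, then the right subtree.
At rye: go left to moss.
  At moss: go left to aster.
    At aster: no left child.
    Visit aster.
    At aster: go right to bay.
      At bay: go left to lily.
        At lily: go left to fern.
          fern is a leaf — visit fern.
        Visit lily.
        At lily: no right child.
      Visit bay.
      At bay: go right to pear.
        At pear: no left child.
        Visit pear.
        At pear: go right to rose.
          At rose: go left to iris.
            At iris: go left to elm.
              elm is a leaf — visit elm.
            Visit iris.
            At iris: no right child.
          Visit rose.
          At rose: go right to fir.
            fir is a leaf — visit fir.
  Visit moss.
  At moss: no right child.
Visit rye.
At rye: go right to poppy.
  At poppy: no left child.
  Visit poppy.
  At poppy: go right to lime.
    lime is a leaf — visit lime.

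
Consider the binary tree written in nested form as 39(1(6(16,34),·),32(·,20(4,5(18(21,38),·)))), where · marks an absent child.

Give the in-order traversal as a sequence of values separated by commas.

16, 6, 34, 1, 39, 32, 4, 20, 21, 18, 38, 5

In-order visits the left subtree, then the node, then the right subtree.
At 39: go left to 1.
  At 1: go left to 6.
    At 6: go left to 16.
      16 is a leaf — visit 16.
    Visit 6.
    At 6: go right to 34.
      34 is a leaf — visit 34.
  Visit 1.
  At 1: no right child.
Visit 39.
At 39: go right to 32.
  At 32: no left child.
  Visit 32.
  At 32: go right to 20.
    At 20: go left to 4.
      4 is a leaf — visit 4.
    Visit 20.
    At 20: go right to 5.
      At 5: go left to 18.
        At 18: go left to 21.
          21 is a leaf — visit 21.
        Visit 18.
        At 18: go right to 38.
          38 is a leaf — visit 38.
      Visit 5.
      At 5: no right child.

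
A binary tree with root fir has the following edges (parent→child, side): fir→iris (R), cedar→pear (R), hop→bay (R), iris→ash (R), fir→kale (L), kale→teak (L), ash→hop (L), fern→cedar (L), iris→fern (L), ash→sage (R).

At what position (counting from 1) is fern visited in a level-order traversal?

5

Level-order visits nodes level by level from the root, left to right within each level.
Level 0: fir
Level 1: kale, iris
Level 2: teak, fern, ash
Level 3: cedar, hop, sage
Level 4: pear, bay
Full level-order sequence: fir, kale, iris, teak, fern, ash, cedar, hop, sage, pear, bay.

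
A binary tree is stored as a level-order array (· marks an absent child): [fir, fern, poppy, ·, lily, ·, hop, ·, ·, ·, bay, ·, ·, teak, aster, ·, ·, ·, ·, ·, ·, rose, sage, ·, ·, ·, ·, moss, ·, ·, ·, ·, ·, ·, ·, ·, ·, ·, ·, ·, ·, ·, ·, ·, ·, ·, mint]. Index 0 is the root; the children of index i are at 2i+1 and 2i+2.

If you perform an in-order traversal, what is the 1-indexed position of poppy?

8

In-order visits the left subtree, then the node, then the right subtree.
At fir: go left to fern.
  At fern: no left child.
  Visit fern.
  At fern: go right to lily.
    At lily: no left child.
    Visit lily.
    At lily: go right to bay.
      At bay: go left to rose.
        rose is a leaf — visit rose.
      Visit bay.
      At bay: go right to sage.
        At sage: no left child.
        Visit sage.
        At sage: go right to mint.
          mint is a leaf — visit mint.
Visit fir.
At fir: go right to poppy.
  At poppy: no left child.
  Visit poppy.
  At poppy: go right to hop.
    At hop: go left to teak.
      At teak: go left to moss.
        moss is a leaf — visit moss.
      Visit teak.
      At teak: no right child.
    Visit hop.
    At hop: go right to aster.
      aster is a leaf — visit aster.
Full in-order sequence: fern, lily, rose, bay, sage, mint, fir, poppy, moss, teak, hop, aster.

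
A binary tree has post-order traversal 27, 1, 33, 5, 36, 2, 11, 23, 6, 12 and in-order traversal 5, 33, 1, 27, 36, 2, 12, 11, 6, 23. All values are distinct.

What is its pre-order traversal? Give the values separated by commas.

12, 2, 36, 5, 33, 1, 27, 6, 11, 23

The last element of post-order is the root; it splits in-order into left and right subtrees.
Root 12: left subtree has 6 nodes {5, 33, 1, 27, 36, 2}, right has 3 {11, 6, 23}.
  Root 2: left subtree has 5 nodes {5, 33, 1, 27, 36}, right has 0 { }.
    Root 36: left subtree has 4 nodes {5, 33, 1, 27}, right has 0 { }.
      Root 5: left subtree has 0 nodes { }, right has 3 {33, 1, 27}.
        Root 33: left subtree has 0 nodes { }, right has 2 {1, 27}.
          Root 1: left subtree has 0 nodes { }, right has 1 {27}.
  Root 6: left subtree has 1 node {11}, right has 1 {23}.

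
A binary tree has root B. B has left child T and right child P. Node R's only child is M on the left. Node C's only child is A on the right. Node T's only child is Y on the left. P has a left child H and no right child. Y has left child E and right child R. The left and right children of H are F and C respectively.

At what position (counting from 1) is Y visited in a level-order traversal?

4

Level-order visits nodes level by level from the root, left to right within each level.
Level 0: B
Level 1: T, P
Level 2: Y, H
Level 3: E, R, F, C
Level 4: M, A
Full level-order sequence: B, T, P, Y, H, E, R, F, C, M, A.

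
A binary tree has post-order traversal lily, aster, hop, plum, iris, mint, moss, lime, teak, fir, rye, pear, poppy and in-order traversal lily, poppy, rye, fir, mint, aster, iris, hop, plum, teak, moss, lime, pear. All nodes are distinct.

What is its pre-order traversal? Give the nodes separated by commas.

poppy, lily, pear, rye, fir, teak, mint, iris, aster, plum, hop, lime, moss

The last element of post-order is the root; it splits in-order into left and right subtrees.
Root poppy: left subtree has 1 node {lily}, right has 11 {rye, fir, mint, aster, iris, hop, plum, teak, moss, lime, pear}.
  Root pear: left subtree has 10 nodes {rye, fir, mint, aster, iris, hop, plum, teak, moss, lime}, right has 0 { }.
    Root rye: left subtree has 0 nodes { }, right has 9 {fir, mint, aster, iris, hop, plum, teak, moss, lime}.
      Root fir: left subtree has 0 nodes { }, right has 8 {mint, aster, iris, hop, plum, teak, moss, lime}.
        Root teak: left subtree has 5 nodes {mint, aster, iris, hop, plum}, right has 2 {moss, lime}.
          Root mint: left subtree has 0 nodes { }, right has 4 {aster, iris, hop, plum}.
            Root iris: left subtree has 1 node {aster}, right has 2 {hop, plum}.
              Root plum: left subtree has 1 node {hop}, right has 0 { }.
          Root lime: left subtree has 1 node {moss}, right has 0 { }.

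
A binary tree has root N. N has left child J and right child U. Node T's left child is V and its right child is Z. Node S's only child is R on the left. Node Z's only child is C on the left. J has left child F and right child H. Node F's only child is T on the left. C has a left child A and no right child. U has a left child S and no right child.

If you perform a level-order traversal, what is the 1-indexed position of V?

9

Level-order visits nodes level by level from the root, left to right within each level.
Level 0: N
Level 1: J, U
Level 2: F, H, S
Level 3: T, R
Level 4: V, Z
Level 5: C
Level 6: A
Full level-order sequence: N, J, U, F, H, S, T, R, V, Z, C, A.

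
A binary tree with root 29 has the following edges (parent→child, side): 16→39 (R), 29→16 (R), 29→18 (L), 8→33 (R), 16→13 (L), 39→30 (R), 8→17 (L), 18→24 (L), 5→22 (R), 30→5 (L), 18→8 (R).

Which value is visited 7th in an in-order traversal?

13

In-order visits the left subtree, then the node, then the right subtree.
At 29: go left to 18.
  At 18: go left to 24.
    24 is a leaf — visit 24.
  Visit 18.
  At 18: go right to 8.
    At 8: go left to 17.
      17 is a leaf — visit 17.
    Visit 8.
    At 8: go right to 33.
      33 is a leaf — visit 33.
Visit 29.
At 29: go right to 16.
  At 16: go left to 13.
    13 is a leaf — visit 13.
  Visit 16.
  At 16: go right to 39.
    At 39: no left child.
    Visit 39.
    At 39: go right to 30.
      At 30: go left to 5.
        At 5: no left child.
        Visit 5.
        At 5: go right to 22.
          22 is a leaf — visit 22.
      Visit 30.
      At 30: no right child.
Full in-order sequence: 24, 18, 17, 8, 33, 29, 13, 16, 39, 5, 22, 30.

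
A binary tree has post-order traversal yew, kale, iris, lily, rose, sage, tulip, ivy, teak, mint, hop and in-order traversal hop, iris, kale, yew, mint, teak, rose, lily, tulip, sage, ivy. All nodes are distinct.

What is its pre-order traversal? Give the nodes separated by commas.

The last element of post-order is the root; it splits in-order into left and right subtrees.
Root hop: left subtree has 0 nodes { }, right has 10 {iris, kale, yew, mint, teak, rose, lily, tulip, sage, ivy}.
  Root mint: left subtree has 3 nodes {iris, kale, yew}, right has 6 {teak, rose, lily, tulip, sage, ivy}.
    Root iris: left subtree has 0 nodes { }, right has 2 {kale, yew}.
      Root kale: left subtree has 0 nodes { }, right has 1 {yew}.
    Root teak: left subtree has 0 nodes { }, right has 5 {rose, lily, tulip, sage, ivy}.
      Root ivy: left subtree has 4 nodes {rose, lily, tulip, sage}, right has 0 { }.
        Root tulip: left subtree has 2 nodes {rose, lily}, right has 1 {sage}.
          Root rose: left subtree has 0 nodes { }, right has 1 {lily}.

hop, mint, iris, kale, yew, teak, ivy, tulip, rose, lily, sage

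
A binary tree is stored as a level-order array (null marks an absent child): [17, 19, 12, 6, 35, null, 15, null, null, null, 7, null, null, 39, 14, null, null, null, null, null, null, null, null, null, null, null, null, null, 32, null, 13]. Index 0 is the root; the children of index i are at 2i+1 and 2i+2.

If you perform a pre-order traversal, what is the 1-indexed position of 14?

10

Pre-order visits the node, then its left subtree, then its right subtree.
Visit 17.
At 17: go left to 19.
  Visit 19.
  At 19: go left to 6.
    6 is a leaf — visit 6.
  At 19: go right to 35.
    Visit 35.
    At 35: no left child.
    At 35: go right to 7.
      7 is a leaf — visit 7.
At 17: go right to 12.
  Visit 12.
  At 12: no left child.
  At 12: go right to 15.
    Visit 15.
    At 15: go left to 39.
      Visit 39.
      At 39: no left child.
      At 39: go right to 32.
        32 is a leaf — visit 32.
    At 15: go right to 14.
      Visit 14.
      At 14: no left child.
      At 14: go right to 13.
        13 is a leaf — visit 13.
Full pre-order sequence: 17, 19, 6, 35, 7, 12, 15, 39, 32, 14, 13.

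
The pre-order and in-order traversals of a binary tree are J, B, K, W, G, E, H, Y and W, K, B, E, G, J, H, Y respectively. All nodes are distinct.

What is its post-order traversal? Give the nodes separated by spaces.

The first element of pre-order is the root; it splits in-order into left and right subtrees.
Root J: left subtree has 5 nodes {W, K, B, E, G}, right has 2 {H, Y}.
  Root B: left subtree has 2 nodes {W, K}, right has 2 {E, G}.
    Root K: left subtree has 1 node {W}, right has 0 { }.
    Root G: left subtree has 1 node {E}, right has 0 { }.
  Root H: left subtree has 0 nodes { }, right has 1 {Y}.

W K E G B Y H J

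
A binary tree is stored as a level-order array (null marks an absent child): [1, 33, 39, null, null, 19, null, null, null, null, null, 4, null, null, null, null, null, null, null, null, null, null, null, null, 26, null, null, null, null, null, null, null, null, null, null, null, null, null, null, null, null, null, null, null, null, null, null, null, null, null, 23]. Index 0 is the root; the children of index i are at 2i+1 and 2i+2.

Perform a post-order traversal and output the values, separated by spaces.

Post-order visits the left subtree, then the right subtree, then the node.
At 1: go left to 33.
  33 is a leaf — visit 33.
At 1: go right to 39.
  At 39: go left to 19.
    At 19: go left to 4.
      At 4: no left child.
      At 4: go right to 26.
        At 26: no left child.
        At 26: go right to 23.
          23 is a leaf — visit 23.
        Visit 26.
      Visit 4.
    At 19: no right child.
    Visit 19.
  At 39: no right child.
  Visit 39.
Visit 1.

33 23 26 4 19 39 1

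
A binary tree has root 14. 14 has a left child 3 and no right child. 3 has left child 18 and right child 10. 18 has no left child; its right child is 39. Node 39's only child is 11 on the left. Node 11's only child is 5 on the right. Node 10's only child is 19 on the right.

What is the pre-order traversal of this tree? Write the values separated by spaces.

14 3 18 39 11 5 10 19

Pre-order visits the node, then its left subtree, then its right subtree.
Visit 14.
At 14: go left to 3.
  Visit 3.
  At 3: go left to 18.
    Visit 18.
    At 18: no left child.
    At 18: go right to 39.
      Visit 39.
      At 39: go left to 11.
        Visit 11.
        At 11: no left child.
        At 11: go right to 5.
          5 is a leaf — visit 5.
      At 39: no right child.
  At 3: go right to 10.
    Visit 10.
    At 10: no left child.
    At 10: go right to 19.
      19 is a leaf — visit 19.
At 14: no right child.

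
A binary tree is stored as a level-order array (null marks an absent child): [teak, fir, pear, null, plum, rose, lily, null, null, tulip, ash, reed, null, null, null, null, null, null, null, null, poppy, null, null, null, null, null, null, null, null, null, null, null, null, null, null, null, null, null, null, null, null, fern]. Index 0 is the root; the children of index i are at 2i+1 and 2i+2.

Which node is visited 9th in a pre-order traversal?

rose

Pre-order visits the node, then its left subtree, then its right subtree.
Visit teak.
At teak: go left to fir.
  Visit fir.
  At fir: no left child.
  At fir: go right to plum.
    Visit plum.
    At plum: go left to tulip.
      Visit tulip.
      At tulip: no left child.
      At tulip: go right to poppy.
        Visit poppy.
        At poppy: go left to fern.
          fern is a leaf — visit fern.
        At poppy: no right child.
    At plum: go right to ash.
      ash is a leaf — visit ash.
At teak: go right to pear.
  Visit pear.
  At pear: go left to rose.
    Visit rose.
    At rose: go left to reed.
      reed is a leaf — visit reed.
    At rose: no right child.
  At pear: go right to lily.
    lily is a leaf — visit lily.
Full pre-order sequence: teak, fir, plum, tulip, poppy, fern, ash, pear, rose, reed, lily.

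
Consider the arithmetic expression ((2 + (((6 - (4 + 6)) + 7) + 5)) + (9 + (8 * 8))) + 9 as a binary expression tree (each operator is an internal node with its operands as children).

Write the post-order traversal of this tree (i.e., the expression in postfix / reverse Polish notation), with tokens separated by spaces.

2 6 4 6 + - 7 + 5 + + 9 8 8 * + + 9 +

Post-order on an expression tree gives postfix notation: for each operator, emit left operand, right operand, then the operator.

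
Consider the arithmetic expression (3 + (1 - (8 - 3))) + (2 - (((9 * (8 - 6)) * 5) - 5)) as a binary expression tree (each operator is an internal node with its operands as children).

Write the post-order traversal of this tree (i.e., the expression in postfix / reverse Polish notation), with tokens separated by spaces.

Post-order on an expression tree gives postfix notation: for each operator, emit left operand, right operand, then the operator.

3 1 8 3 - - + 2 9 8 6 - * 5 * 5 - - +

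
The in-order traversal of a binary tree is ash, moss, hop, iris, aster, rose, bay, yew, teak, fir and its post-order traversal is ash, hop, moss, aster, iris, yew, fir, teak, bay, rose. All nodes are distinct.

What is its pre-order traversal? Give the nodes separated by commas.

The last element of post-order is the root; it splits in-order into left and right subtrees.
Root rose: left subtree has 5 nodes {ash, moss, hop, iris, aster}, right has 4 {bay, yew, teak, fir}.
  Root iris: left subtree has 3 nodes {ash, moss, hop}, right has 1 {aster}.
    Root moss: left subtree has 1 node {ash}, right has 1 {hop}.
  Root bay: left subtree has 0 nodes { }, right has 3 {yew, teak, fir}.
    Root teak: left subtree has 1 node {yew}, right has 1 {fir}.

rose, iris, moss, ash, hop, aster, bay, teak, yew, fir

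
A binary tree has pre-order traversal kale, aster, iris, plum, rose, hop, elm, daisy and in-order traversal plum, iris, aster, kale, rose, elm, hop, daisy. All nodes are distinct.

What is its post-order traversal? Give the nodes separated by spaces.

plum iris aster elm daisy hop rose kale

The first element of pre-order is the root; it splits in-order into left and right subtrees.
Root kale: left subtree has 3 nodes {plum, iris, aster}, right has 4 {rose, elm, hop, daisy}.
  Root aster: left subtree has 2 nodes {plum, iris}, right has 0 { }.
    Root iris: left subtree has 1 node {plum}, right has 0 { }.
  Root rose: left subtree has 0 nodes { }, right has 3 {elm, hop, daisy}.
    Root hop: left subtree has 1 node {elm}, right has 1 {daisy}.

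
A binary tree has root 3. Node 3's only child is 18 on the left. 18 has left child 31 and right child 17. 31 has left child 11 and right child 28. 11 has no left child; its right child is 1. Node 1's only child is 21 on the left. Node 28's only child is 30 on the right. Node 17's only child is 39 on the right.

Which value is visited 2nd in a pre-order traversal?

Pre-order visits the node, then its left subtree, then its right subtree.
Visit 3.
At 3: go left to 18.
  Visit 18.
  At 18: go left to 31.
    Visit 31.
    At 31: go left to 11.
      Visit 11.
      At 11: no left child.
      At 11: go right to 1.
        Visit 1.
        At 1: go left to 21.
          21 is a leaf — visit 21.
        At 1: no right child.
    At 31: go right to 28.
      Visit 28.
      At 28: no left child.
      At 28: go right to 30.
        30 is a leaf — visit 30.
  At 18: go right to 17.
    Visit 17.
    At 17: no left child.
    At 17: go right to 39.
      39 is a leaf — visit 39.
At 3: no right child.
Full pre-order sequence: 3, 18, 31, 11, 1, 21, 28, 30, 17, 39.

18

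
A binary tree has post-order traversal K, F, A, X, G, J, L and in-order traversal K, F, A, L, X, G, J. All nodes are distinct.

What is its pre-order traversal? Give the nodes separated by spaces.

L A F K J G X

The last element of post-order is the root; it splits in-order into left and right subtrees.
Root L: left subtree has 3 nodes {K, F, A}, right has 3 {X, G, J}.
  Root A: left subtree has 2 nodes {K, F}, right has 0 { }.
    Root F: left subtree has 1 node {K}, right has 0 { }.
  Root J: left subtree has 2 nodes {X, G}, right has 0 { }.
    Root G: left subtree has 1 node {X}, right has 0 { }.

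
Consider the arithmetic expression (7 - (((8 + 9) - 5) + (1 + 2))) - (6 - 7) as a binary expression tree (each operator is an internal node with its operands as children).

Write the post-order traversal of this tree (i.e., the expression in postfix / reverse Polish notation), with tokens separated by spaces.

Post-order on an expression tree gives postfix notation: for each operator, emit left operand, right operand, then the operator.

7 8 9 + 5 - 1 2 + + - 6 7 - -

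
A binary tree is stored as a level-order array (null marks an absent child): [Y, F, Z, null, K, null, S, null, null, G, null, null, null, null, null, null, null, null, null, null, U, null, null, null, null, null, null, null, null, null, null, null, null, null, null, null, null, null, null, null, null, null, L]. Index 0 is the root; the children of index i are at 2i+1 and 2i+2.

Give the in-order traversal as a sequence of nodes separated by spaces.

F G U L K Y Z S

In-order visits the left subtree, then the node, then the right subtree.
At Y: go left to F.
  At F: no left child.
  Visit F.
  At F: go right to K.
    At K: go left to G.
      At G: no left child.
      Visit G.
      At G: go right to U.
        At U: no left child.
        Visit U.
        At U: go right to L.
          L is a leaf — visit L.
    Visit K.
    At K: no right child.
Visit Y.
At Y: go right to Z.
  At Z: no left child.
  Visit Z.
  At Z: go right to S.
    S is a leaf — visit S.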